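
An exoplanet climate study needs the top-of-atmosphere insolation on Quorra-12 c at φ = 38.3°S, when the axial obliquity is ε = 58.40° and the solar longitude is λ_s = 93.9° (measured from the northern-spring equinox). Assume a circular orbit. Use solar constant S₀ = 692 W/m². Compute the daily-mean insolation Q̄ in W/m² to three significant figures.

Q̄ ≈ 0.00 W/m²

Solar declination: sin δ = sin ε · sin λ_s = sin 58.40° × sin 93.9° = 0.84975, so δ = +58.185°.
cos H₀ = −tan(-38.3°) tan(+58.185°) = 1.2730 ≥ 1 ⇒ polar night, H₀ = 0 and Q̄ = 0.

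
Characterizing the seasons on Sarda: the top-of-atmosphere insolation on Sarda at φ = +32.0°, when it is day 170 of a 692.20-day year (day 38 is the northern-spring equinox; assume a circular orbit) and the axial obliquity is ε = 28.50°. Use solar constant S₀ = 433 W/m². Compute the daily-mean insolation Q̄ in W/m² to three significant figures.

Solar longitude: λ_s = 360° × (170 − 38)/692.20 = 68.651°.
sin δ = sin 28.50° × sin 68.651° = 0.44442, so δ = +26.386°.
cos H₀ = −tan(+32.0°) tan(+26.386°) = -0.3100, H₀ = 1.8860 rad.
Bracket: H₀ sin φ sin δ + cos φ cos δ sin H₀ = 1.8860×0.52992×0.44442 + 0.84805×0.89582×0.95074 = 0.444166 + 0.722277 = 1.166443.
Q̄ = (S₀/π) × [bracket] = (433/π) × 1.166443 = 160.8 W/m².

Q̄ ≈ 161 W/m²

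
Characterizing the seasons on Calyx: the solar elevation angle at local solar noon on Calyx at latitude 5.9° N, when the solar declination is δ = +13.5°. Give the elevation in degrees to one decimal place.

At local noon the hour angle is zero, so the zenith angle equals |ϕ − δ| = |+5.9° − (+13.500°)| = 7.600°.
Elevation = 90° − 7.600° = 82.4°.

82.4°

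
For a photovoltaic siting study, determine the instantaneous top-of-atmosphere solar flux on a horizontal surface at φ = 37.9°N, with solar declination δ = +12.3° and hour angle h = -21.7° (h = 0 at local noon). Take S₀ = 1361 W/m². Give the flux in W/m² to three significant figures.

cos θ_z = sin φ sin δ + cos φ cos δ cos h = 0.130861 + 0.716334 = 0.847195.
Flux = S₀ · cos θ_z = 1361 × 0.847195 = 1153 W/m².

1.15e+03 W/m²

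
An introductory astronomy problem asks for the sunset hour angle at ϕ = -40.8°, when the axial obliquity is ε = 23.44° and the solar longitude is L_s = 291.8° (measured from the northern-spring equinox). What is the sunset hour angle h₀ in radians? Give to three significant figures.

Solar declination: sin δ = sin ε · sin L_s = sin 23.44° × sin 291.8° = -0.36934, so δ = -21.675°.
cos h₀ = −tan ϕ · tan δ = −tan(-40.8°) × tan(-21.675°) = -0.3431, so h₀ = 1.9210 rad = 110.06°.

h₀ = 1.92 rad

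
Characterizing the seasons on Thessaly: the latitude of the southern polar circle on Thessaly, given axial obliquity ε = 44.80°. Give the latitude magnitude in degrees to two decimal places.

The polar circle is the lowest latitude that experiences at least one full rotation of continuous darkness at the northern-summer solstice; it lies at |φ| = 90° − ε = 90° − 44.80° = 45.20°.

45.20°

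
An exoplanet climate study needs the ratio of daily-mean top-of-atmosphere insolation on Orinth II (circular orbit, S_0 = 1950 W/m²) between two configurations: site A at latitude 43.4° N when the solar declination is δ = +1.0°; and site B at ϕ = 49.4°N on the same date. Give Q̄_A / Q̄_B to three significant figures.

Q̄_A / Q̄_B ≈ 1.11

— Configuration A (ϕ=+43.4°):
cos h₀ = −tan(+43.4°) tan(+1.000°) = -0.0165, h₀ = 1.5873 rad.
Bracket: h₀ sin ϕ sin δ + cos ϕ cos δ sin h₀ = 1.5873×0.68709×0.01745 + 0.72657×0.99985×0.99986 = 0.019031 + 0.726359 = 0.745390.
Q̄ = (S_0/π) × [bracket] = (1950/π) × 0.745390 = 462.67 W/m².
— Configuration B (ϕ=+49.4°):
cos h₀ = −tan(+49.4°) tan(+1.000°) = -0.0204, h₀ = 1.5912 rad.
Bracket: h₀ sin ϕ sin δ + cos ϕ cos δ sin h₀ = 1.5912×0.75927×0.01745 + 0.65077×0.99985×0.99979 = 0.021082 + 0.650536 = 0.671618.
Q̄ = (S_0/π) × [bracket] = (1950/π) × 0.671618 = 416.88 W/m².
Ratio Q̄_A / Q̄_B = 462.67 / 416.88 = 1.110.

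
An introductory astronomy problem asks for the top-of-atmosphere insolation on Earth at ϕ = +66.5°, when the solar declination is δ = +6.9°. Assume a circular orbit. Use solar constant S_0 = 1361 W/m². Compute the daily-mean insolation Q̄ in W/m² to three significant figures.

cos h₀ = −tan(+66.5°) tan(+6.900°) = -0.2783, h₀ = 1.8528 rad.
Bracket: h₀ sin ϕ sin δ + cos ϕ cos δ sin h₀ = 1.8528×0.91706×0.12014 + 0.39875×0.99276×0.96049 = 0.204133 + 0.380223 = 0.584356.
Q̄ = (S_0/π) × [bracket] = (1361/π) × 0.584356 = 253.2 W/m².

Q̄ ≈ 253 W/m²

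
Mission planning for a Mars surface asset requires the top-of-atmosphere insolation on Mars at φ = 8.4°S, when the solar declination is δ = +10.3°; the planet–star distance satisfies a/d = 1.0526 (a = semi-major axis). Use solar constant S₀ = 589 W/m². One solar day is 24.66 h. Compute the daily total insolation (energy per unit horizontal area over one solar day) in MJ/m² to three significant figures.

cos H₀ = −tan(-8.4°) tan(+10.300°) = 0.0268, H₀ = 1.5440 rad.
Bracket: H₀ sin φ sin δ + cos φ cos δ sin H₀ = 1.5440×-0.14608×0.17880 + 0.98927×0.98389×0.99964 = -0.040328 + 0.972982 = 0.932654.
Inverse-square distance factor (a/d)² = 1.0526² = 1.107967.
Q̄ = (S₀/π) × 1.107967 × [bracket] = (589/π) × 1.107967 × 0.932654 = 193.74 W/m².
Daily total = Q̄ × 24.66 h × 3600 s/h = 193.74 × 24.66 × 3600 / 10⁶ = 17.20 MJ/m².

17.2 MJ/m²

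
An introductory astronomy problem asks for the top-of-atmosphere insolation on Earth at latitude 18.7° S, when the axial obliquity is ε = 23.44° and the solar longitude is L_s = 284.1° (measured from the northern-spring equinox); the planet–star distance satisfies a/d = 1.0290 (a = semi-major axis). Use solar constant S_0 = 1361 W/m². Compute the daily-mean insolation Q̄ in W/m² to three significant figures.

Q̄ ≈ 494 W/m²

Solar declination: sin δ = sin ε · sin L_s = sin 23.44° × sin 284.1° = -0.38580, so δ = -22.694°.
cos h₀ = −tan(-18.7°) tan(-22.694°) = -0.1415, h₀ = 1.7128 rad.
Bracket: h₀ sin ϕ sin δ + cos ϕ cos δ sin h₀ = 1.7128×-0.32061×-0.38580 + 0.94721×0.92258×0.98993 = 0.211859 + 0.865077 = 1.076936.
Inverse-square distance factor (a/d)² = 1.0290² = 1.058841.
Q̄ = (S_0/π) × 1.058841 × [bracket] = (1361/π) × 1.058841 × 1.076936 = 494.0 W/m².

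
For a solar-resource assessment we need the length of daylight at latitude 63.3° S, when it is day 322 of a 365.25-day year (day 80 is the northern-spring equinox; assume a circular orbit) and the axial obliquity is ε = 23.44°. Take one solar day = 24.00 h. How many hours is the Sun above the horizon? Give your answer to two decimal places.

Solar longitude: L_s = 360° × (322 − 80)/365.25 = 238.522°.
sin δ = sin 23.44° × sin 238.522° = -0.33925, so δ = -19.831°.
cos h₀ = −tan ϕ · tan δ = −tan(-63.3°) × tan(-19.831°) = -0.7170, so h₀ = 2.3703 rad = 135.81°.
Daylight = 2h₀/(2π) × 24.00 h = (2.3703/π) × 24.00 = 18.11 h.

18.11 h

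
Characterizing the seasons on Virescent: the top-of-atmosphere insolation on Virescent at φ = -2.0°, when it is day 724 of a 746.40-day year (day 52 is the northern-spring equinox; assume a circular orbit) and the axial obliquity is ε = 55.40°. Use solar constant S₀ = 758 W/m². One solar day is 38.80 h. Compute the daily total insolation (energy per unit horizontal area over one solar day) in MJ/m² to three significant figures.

Solar longitude: λ_s = 360° × (724 − 52)/746.40 = 324.116°.
sin δ = sin 55.40° × sin 324.116° = -0.48248, so δ = -28.848°.
cos H₀ = −tan(-2.0°) tan(-28.848°) = -0.0192, H₀ = 1.5900 rad.
Bracket: H₀ sin φ sin δ + cos φ cos δ sin H₀ = 1.5900×-0.03490×-0.48248 + 0.99939×0.87591×0.99981 = 0.026773 + 0.875209 = 0.901982.
Q̄ = (S₀/π) × [bracket] = (758/π) × 0.901982 = 217.63 W/m².
Daily total = Q̄ × 38.80 h × 3600 s/h = 217.63 × 38.80 × 3600 / 10⁶ = 30.40 MJ/m².

30.4 MJ/m²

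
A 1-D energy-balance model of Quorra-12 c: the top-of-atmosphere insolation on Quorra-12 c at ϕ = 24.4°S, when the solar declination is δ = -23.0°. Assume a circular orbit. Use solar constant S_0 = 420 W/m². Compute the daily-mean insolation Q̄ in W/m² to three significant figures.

Q̄ ≈ 148 W/m²

cos h₀ = −tan(-24.4°) tan(-23.000°) = -0.1926, h₀ = 1.7646 rad.
Bracket: h₀ sin ϕ sin δ + cos ϕ cos δ sin h₀ = 1.7646×-0.41310×-0.39073 + 0.91068×0.92050×0.98129 = 0.284825 + 0.822597 = 1.107422.
Q̄ = (S_0/π) × [bracket] = (420/π) × 1.107422 = 148.1 W/m².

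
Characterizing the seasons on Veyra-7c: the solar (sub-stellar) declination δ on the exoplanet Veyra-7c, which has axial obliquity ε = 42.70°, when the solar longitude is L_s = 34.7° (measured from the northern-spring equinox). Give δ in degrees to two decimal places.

sin δ = sin ε · sin L_s = sin 42.70° × sin 34.7° = 0.386062.
δ = arcsin(0.386062) = +22.71°.

δ = +22.71°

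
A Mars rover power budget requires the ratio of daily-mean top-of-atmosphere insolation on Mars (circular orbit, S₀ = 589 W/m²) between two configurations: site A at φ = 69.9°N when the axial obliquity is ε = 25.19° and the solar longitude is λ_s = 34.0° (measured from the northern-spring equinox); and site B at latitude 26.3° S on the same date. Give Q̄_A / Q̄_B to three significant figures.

Q̄_A / Q̄_B ≈ 1.07

— Configuration A (φ=+69.9°):
Solar declination: sin δ = sin ε · sin λ_s = sin 25.19° × sin 34.0° = 0.23800, so δ = +13.769°.
cos H₀ = −tan(+69.9°) tan(+13.769°) = -0.6696, H₀ = 2.3045 rad.
Bracket: H₀ sin φ sin δ + cos φ cos δ sin H₀ = 2.3045×0.93909×0.23800 + 0.34366×0.97126×0.74270 = 0.515064 + 0.247901 = 0.762965.
Q̄ = (S₀/π) × [bracket] = (589/π) × 0.762965 = 143.04 W/m².
— Configuration B (φ=-26.3°):
cos H₀ = −tan(-26.3°) tan(+13.769°) = 0.1211, H₀ = 1.4494 rad.
Bracket: H₀ sin φ sin δ + cos φ cos δ sin H₀ = 1.4494×-0.44307×0.23800 + 0.89649×0.97126×0.99264 = -0.152840 + 0.864316 = 0.711476.
Q̄ = (S₀/π) × [bracket] = (589/π) × 0.711476 = 133.39 W/m².
Ratio Q̄_A / Q̄_B = 143.04 / 133.39 = 1.072.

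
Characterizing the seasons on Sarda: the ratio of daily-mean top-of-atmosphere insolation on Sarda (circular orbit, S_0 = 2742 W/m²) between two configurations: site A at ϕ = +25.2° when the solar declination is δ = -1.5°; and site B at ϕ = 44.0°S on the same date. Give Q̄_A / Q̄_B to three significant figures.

— Configuration A (ϕ=+25.2°):
cos h₀ = −tan(+25.2°) tan(-1.500°) = 0.0123, h₀ = 1.5585 rad.
Bracket: h₀ sin ϕ sin δ + cos ϕ cos δ sin h₀ = 1.5585×0.42578×-0.02618 + 0.90483×0.99966×0.99992 = -0.017372 + 0.904450 = 0.887078.
Q̄ = (S_0/π) × [bracket] = (2742/π) × 0.887078 = 774.25 W/m².
— Configuration B (ϕ=-44.0°):
cos h₀ = −tan(-44.0°) tan(-1.500°) = -0.0253, h₀ = 1.5961 rad.
Bracket: h₀ sin ϕ sin δ + cos ϕ cos δ sin h₀ = 1.5961×-0.69466×-0.02618 + 0.71934×0.99966×0.99968 = 0.029027 + 0.718865 = 0.747892.
Q̄ = (S_0/π) × [bracket] = (2742/π) × 0.747892 = 652.76 W/m².
Ratio Q̄_A / Q̄_B = 774.25 / 652.76 = 1.186.

Q̄_A / Q̄_B ≈ 1.19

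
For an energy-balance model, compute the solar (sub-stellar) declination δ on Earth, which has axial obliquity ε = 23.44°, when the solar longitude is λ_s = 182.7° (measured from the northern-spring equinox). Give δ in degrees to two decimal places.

δ = -1.07°

sin δ = sin ε · sin λ_s = sin 23.44° × sin 182.7° = -0.018738.
δ = arcsin(-0.018738) = -1.07°.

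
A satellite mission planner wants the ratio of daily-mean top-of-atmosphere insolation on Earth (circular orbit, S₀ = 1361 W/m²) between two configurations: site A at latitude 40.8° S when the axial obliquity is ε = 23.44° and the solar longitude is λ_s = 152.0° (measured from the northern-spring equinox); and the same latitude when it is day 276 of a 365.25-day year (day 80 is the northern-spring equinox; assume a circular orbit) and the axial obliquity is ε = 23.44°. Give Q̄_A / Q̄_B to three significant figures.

Q̄_A / Q̄_B ≈ 0.662

— Configuration A (φ=-40.8°):
Solar declination: sin δ = sin ε · sin λ_s = sin 23.44° × sin 152.0° = 0.18675, so δ = +10.763°.
cos H₀ = −tan(-40.8°) tan(+10.763°) = 0.1641, H₀ = 1.4060 rad.
Bracket: H₀ sin φ sin δ + cos φ cos δ sin H₀ = 1.4060×-0.65342×0.18675 + 0.75700×0.98241×0.98645 = -0.171569 + 0.733607 = 0.562038.
Q̄ = (S₀/π) × [bracket] = (1361/π) × 0.562038 = 243.49 W/m².
— Configuration B (φ=-40.8°):
Solar longitude: λ_s = 360° × (276 − 80)/365.25 = 193.183°.
sin δ = sin 23.44° × sin 193.183° = -0.09072, so δ = -5.205°.
cos H₀ = −tan(-40.8°) tan(-5.205°) = -0.0786, H₀ = 1.6495 rad.
Bracket: H₀ sin φ sin δ + cos φ cos δ sin H₀ = 1.6495×-0.65342×-0.09072 + 0.75700×0.99588×0.99690 = 0.097779 + 0.751544 = 0.849323.
Q̄ = (S₀/π) × [bracket] = (1361/π) × 0.849323 = 367.94 W/m².
Ratio Q̄_A / Q̄_B = 243.49 / 367.94 = 0.6618.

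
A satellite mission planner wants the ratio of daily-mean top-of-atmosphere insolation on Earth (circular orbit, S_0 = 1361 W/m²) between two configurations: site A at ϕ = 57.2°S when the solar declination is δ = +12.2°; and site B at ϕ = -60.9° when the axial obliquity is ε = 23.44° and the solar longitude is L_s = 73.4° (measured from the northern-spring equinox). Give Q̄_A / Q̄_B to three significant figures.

Q̄_A / Q̄_B ≈ 4.95

— Configuration A (ϕ=-57.2°):
cos h₀ = −tan(-57.2°) tan(+12.200°) = 0.3355, h₀ = 1.2287 rad.
Bracket: h₀ sin ϕ sin δ + cos ϕ cos δ sin h₀ = 1.2287×-0.84057×0.21132 + 0.54171×0.97742×0.94204 = -0.218253 + 0.498790 = 0.280537.
Q̄ = (S_0/π) × [bracket] = (1361/π) × 0.280537 = 121.53 W/m².
— Configuration B (ϕ=-60.9°):
Solar declination: sin δ = sin ε · sin L_s = sin 23.44° × sin 73.4° = 0.38121, so δ = +22.409°.
cos h₀ = −tan(-60.9°) tan(+22.409°) = 0.7408, h₀ = 0.7365 rad.
Bracket: h₀ sin ϕ sin δ + cos ϕ cos δ sin h₀ = 0.7365×-0.87377×0.38121 + 0.48634×0.92449×0.67168 = -0.245321 + 0.301998 = 0.056677.
Q̄ = (S_0/π) × [bracket] = (1361/π) × 0.056677 = 24.554 W/m².
Ratio Q̄_A / Q̄_B = 121.53 / 24.554 = 4.949.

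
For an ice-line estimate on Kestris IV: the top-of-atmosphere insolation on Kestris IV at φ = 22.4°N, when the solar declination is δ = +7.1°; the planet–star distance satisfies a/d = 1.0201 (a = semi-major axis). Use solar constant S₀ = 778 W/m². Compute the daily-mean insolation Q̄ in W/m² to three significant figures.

Q̄ ≈ 256 W/m²

cos H₀ = −tan(+22.4°) tan(+7.100°) = -0.0513, H₀ = 1.6222 rad.
Bracket: H₀ sin φ sin δ + cos φ cos δ sin H₀ = 1.6222×0.38107×0.12360 + 0.92455×0.99233×0.99868 = 0.076406 + 0.916248 = 0.992654.
Inverse-square distance factor (a/d)² = 1.0201² = 1.040604.
Q̄ = (S₀/π) × 1.040604 × [bracket] = (778/π) × 1.040604 × 0.992654 = 255.8 W/m².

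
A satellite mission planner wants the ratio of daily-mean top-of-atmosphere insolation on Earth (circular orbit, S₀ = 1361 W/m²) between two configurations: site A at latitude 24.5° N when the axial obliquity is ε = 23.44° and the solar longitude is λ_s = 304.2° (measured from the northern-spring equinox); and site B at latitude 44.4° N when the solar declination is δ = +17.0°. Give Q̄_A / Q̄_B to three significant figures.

Q̄_A / Q̄_B ≈ 0.633

— Configuration A (φ=+24.5°):
Solar declination: sin δ = sin ε · sin λ_s = sin 23.44° × sin 304.2° = -0.32900, so δ = -19.208°.
cos H₀ = −tan(+24.5°) tan(-19.208°) = 0.1588, H₀ = 1.4113 rad.
Bracket: H₀ sin φ sin δ + cos φ cos δ sin H₀ = 1.4113×0.41469×-0.32900 + 0.90996×0.94433×0.98731 = -0.192548 + 0.848398 = 0.655850.
Q̄ = (S₀/π) × [bracket] = (1361/π) × 0.655850 = 284.13 W/m².
— Configuration B (φ=+44.4°):
cos H₀ = −tan(+44.4°) tan(+17.000°) = -0.2994, H₀ = 1.8749 rad.
Bracket: H₀ sin φ sin δ + cos φ cos δ sin H₀ = 1.8749×0.69966×0.29237 + 0.71447×0.95630×0.95413 = 0.383529 + 0.651907 = 1.035436.
Q̄ = (S₀/π) × [bracket] = (1361/π) × 1.035436 = 448.57 W/m².
Ratio Q̄_A / Q̄_B = 284.13 / 448.57 = 0.6334.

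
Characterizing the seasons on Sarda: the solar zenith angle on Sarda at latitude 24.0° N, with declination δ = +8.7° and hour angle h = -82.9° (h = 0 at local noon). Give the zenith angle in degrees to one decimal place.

θ_z = 80.0°

cos θ_z = sin ϕ sin δ + cos ϕ cos δ cos h = 0.061523 + 0.111616 = 0.173139.
θ_z = arccos(0.173139) = 80.0°.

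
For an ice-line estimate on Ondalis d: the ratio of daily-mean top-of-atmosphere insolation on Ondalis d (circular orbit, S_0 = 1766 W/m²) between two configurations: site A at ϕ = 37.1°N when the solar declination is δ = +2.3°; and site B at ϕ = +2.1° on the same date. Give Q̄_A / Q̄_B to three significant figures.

Q̄_A / Q̄_B ≈ 0.835

— Configuration A (ϕ=+37.1°):
cos h₀ = −tan(+37.1°) tan(+2.300°) = -0.0304, h₀ = 1.6012 rad.
Bracket: h₀ sin ϕ sin δ + cos ϕ cos δ sin h₀ = 1.6012×0.60321×0.04013 + 0.79758×0.99919×0.99954 = 0.038760 + 0.796567 = 0.835327.
Q̄ = (S_0/π) × [bracket] = (1766/π) × 0.835327 = 469.57 W/m².
— Configuration B (ϕ=+2.1°):
cos h₀ = −tan(+2.1°) tan(+2.300°) = -0.0015, h₀ = 1.5723 rad.
Bracket: h₀ sin ϕ sin δ + cos ϕ cos δ sin h₀ = 1.5723×0.03664×0.04013 + 0.99933×0.99919×1.00000 = 0.002312 + 0.998521 = 1.000833.
Q̄ = (S_0/π) × [bracket] = (1766/π) × 1.000833 = 562.60 W/m².
Ratio Q̄_A / Q̄_B = 469.57 / 562.60 = 0.8346.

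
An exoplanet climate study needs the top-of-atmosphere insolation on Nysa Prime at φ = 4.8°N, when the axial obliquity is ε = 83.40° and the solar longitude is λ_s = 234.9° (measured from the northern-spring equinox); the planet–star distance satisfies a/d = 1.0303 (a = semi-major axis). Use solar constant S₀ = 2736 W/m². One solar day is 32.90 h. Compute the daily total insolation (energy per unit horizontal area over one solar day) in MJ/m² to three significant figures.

52.3 MJ/m²

Solar declination: sin δ = sin ε · sin λ_s = sin 83.40° × sin 234.9° = -0.81273, so δ = -54.363°.
cos H₀ = −tan(+4.8°) tan(-54.363°) = 0.1171, H₀ = 1.4534 rad.
Bracket: H₀ sin φ sin δ + cos φ cos δ sin H₀ = 1.4534×0.08368×-0.81273 + 0.99649×0.58264×0.99312 = -0.098845 + 0.576600 = 0.477755.
Inverse-square distance factor (a/d)² = 1.0303² = 1.061518.
Q̄ = (S₀/π) × 1.061518 × [bracket] = (2736/π) × 1.061518 × 0.477755 = 441.67 W/m².
Daily total = Q̄ × 32.90 h × 3600 s/h = 441.67 × 32.90 × 3600 / 10⁶ = 52.31 MJ/m².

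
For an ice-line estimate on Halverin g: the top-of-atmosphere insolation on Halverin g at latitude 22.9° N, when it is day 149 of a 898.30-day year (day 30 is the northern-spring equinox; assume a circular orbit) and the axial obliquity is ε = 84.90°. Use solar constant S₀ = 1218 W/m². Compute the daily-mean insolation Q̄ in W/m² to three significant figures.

Q̄ ≈ 442 W/m²

Solar longitude: λ_s = 360° × (149 − 30)/898.30 = 47.690°.
sin δ = sin 84.90° × sin 47.690° = 0.73659, so δ = +47.441°.
cos H₀ = −tan(+22.9°) tan(+47.441°) = -0.4600, H₀ = 2.0488 rad.
Bracket: H₀ sin φ sin δ + cos φ cos δ sin H₀ = 2.0488×0.38912×0.73659 + 0.92119×0.67634×0.88790 = 0.587231 + 0.553195 = 1.140426.
Q̄ = (S₀/π) × [bracket] = (1218/π) × 1.140426 = 442.1 W/m².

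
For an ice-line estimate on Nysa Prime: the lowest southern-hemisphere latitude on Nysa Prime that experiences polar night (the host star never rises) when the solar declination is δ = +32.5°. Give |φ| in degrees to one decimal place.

|φ| = 57.5°

Polar night requires cos H₀ = −tan φ tan δ ≥ 1, i.e. tan φ tan δ ≤ −1.
The boundary is |tan φ| · |tan δ| = 1, so |φ| = 90° − |δ| = 90° − 32.5° = 57.5° in the southern hemisphere.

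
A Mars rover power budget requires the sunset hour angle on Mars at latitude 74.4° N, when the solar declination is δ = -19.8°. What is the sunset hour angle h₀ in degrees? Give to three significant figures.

h₀ = 0.00°

cos h₀ = −tan ϕ · tan δ = 1.2895 ≥ 1, so the Sun never rises (polar night) and h₀ = 0.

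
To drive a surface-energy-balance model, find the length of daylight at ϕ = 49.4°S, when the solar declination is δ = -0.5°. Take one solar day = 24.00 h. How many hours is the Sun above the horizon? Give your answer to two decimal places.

cos h₀ = −tan ϕ · tan δ = −tan(-49.4°) × tan(-0.500°) = -0.0102, so h₀ = 1.5810 rad = 90.58°.
Daylight = 2h₀/(2π) × 24.00 h = (1.5810/π) × 24.00 = 12.08 h.

12.08 h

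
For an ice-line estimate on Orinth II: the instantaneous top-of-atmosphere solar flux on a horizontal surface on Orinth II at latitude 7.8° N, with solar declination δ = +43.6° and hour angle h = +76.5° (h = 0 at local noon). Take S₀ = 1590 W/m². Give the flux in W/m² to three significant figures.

415 W/m²

cos θ_z = sin φ sin δ + cos φ cos δ cos h = 0.093592 + 0.167490 = 0.261082.
Flux = S₀ · cos θ_z = 1590 × 0.261082 = 415.1 W/m².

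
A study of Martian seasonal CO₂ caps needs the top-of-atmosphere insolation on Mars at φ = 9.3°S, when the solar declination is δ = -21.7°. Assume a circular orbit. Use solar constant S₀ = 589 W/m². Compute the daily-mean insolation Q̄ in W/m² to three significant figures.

cos H₀ = −tan(-9.3°) tan(-21.700°) = -0.0652, H₀ = 1.6360 rad.
Bracket: H₀ sin φ sin δ + cos φ cos δ sin H₀ = 1.6360×-0.16160×-0.36975 + 0.98686×0.92913×0.99787 = 0.097754 + 0.914968 = 1.012722.
Q̄ = (S₀/π) × [bracket] = (589/π) × 1.012722 = 189.9 W/m².

Q̄ ≈ 190 W/m²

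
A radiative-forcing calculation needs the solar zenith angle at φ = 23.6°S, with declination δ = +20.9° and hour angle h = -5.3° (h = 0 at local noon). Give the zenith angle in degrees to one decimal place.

θ_z = 44.8°

cos θ_z = sin φ sin δ + cos φ cos δ cos h = -0.142820 + 0.852410 = 0.709590.
θ_z = arccos(0.709590) = 44.8°.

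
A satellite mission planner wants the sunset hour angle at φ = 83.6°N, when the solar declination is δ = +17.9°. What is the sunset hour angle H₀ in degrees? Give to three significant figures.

Sunrise equation: cos H₀ = −tan φ · tan δ = -2.8795 ≤ −1, so the Sun never sets (polar day) and H₀ = π.

H₀ = 180°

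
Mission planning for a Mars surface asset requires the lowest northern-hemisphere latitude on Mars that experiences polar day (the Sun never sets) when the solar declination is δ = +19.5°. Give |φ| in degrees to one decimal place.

Polar day requires cos H₀ = −tan φ tan δ ≤ −1, i.e. tan φ tan δ ≥ 1.
The boundary is |tan φ| · |tan δ| = 1, so |φ| = 90° − |δ| = 90° − 19.5° = 70.5° in the northern hemisphere.

|φ| = 70.5°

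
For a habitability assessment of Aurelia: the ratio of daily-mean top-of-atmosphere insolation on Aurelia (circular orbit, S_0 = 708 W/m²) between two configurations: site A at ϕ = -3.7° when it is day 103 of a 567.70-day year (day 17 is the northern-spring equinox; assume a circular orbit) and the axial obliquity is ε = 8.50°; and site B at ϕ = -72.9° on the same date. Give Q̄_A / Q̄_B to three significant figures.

— Configuration A (ϕ=-3.7°):
Solar longitude: L_s = 360° × (103 − 17)/567.70 = 54.536°.
sin δ = sin 8.50° × sin 54.536° = 0.12039, so δ = +6.914°.
cos h₀ = −tan(-3.7°) tan(+6.914°) = 0.0078, h₀ = 1.5630 rad.
Bracket: h₀ sin ϕ sin δ + cos ϕ cos δ sin h₀ = 1.5630×-0.06453×0.12039 + 0.99792×0.99273×0.99997 = -0.012143 + 0.990635 = 0.978492.
Q̄ = (S_0/π) × [bracket] = (708/π) × 0.978492 = 220.52 W/m².
— Configuration B (ϕ=-72.9°):
cos h₀ = −tan(-72.9°) tan(+6.914°) = 0.3942, h₀ = 1.1656 rad.
Bracket: h₀ sin ϕ sin δ + cos ϕ cos δ sin h₀ = 1.1656×-0.95579×0.12039 + 0.29404×0.99273×0.91903 = -0.134123 + 0.268267 = 0.134144.
Q̄ = (S_0/π) × [bracket] = (708/π) × 0.134144 = 30.231 W/m².
Ratio Q̄_A / Q̄_B = 220.52 / 30.231 = 7.294.

Q̄_A / Q̄_B ≈ 7.29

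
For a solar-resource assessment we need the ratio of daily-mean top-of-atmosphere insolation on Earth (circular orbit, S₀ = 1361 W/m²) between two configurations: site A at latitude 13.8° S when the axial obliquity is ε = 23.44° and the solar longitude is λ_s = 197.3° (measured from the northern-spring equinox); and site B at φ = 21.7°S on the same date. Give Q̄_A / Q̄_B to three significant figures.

— Configuration A (φ=-13.8°):
Solar declination: sin δ = sin ε · sin λ_s = sin 23.44° × sin 197.3° = -0.11829, so δ = -6.794°.
cos H₀ = −tan(-13.8°) tan(-6.794°) = -0.0293, H₀ = 1.6001 rad.
Bracket: H₀ sin φ sin δ + cos φ cos δ sin H₀ = 1.6001×-0.23853×-0.11829 + 0.97113×0.99298×0.99957 = 0.045148 + 0.963898 = 1.009046.
Q̄ = (S₀/π) × [bracket] = (1361/π) × 1.009046 = 437.14 W/m².
— Configuration B (φ=-21.7°):
cos H₀ = −tan(-21.7°) tan(-6.794°) = -0.0474, H₀ = 1.6182 rad.
Bracket: H₀ sin φ sin δ + cos φ cos δ sin H₀ = 1.6182×-0.36975×-0.11829 + 0.92913×0.99298×0.99888 = 0.070776 + 0.921574 = 0.992350.
Q̄ = (S₀/π) × [bracket] = (1361/π) × 0.992350 = 429.91 W/m².
Ratio Q̄_A / Q̄_B = 437.14 / 429.91 = 1.017.

Q̄_A / Q̄_B ≈ 1.02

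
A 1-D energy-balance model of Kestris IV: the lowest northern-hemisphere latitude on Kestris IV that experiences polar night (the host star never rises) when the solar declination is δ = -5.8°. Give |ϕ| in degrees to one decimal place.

|ϕ| = 84.2°

Polar night requires cos h₀ = −tan ϕ tan δ ≥ 1, i.e. tan ϕ tan δ ≤ −1.
The boundary is |tan ϕ| · |tan δ| = 1, so |ϕ| = 90° − |δ| = 90° − 5.8° = 84.2° in the northern hemisphere.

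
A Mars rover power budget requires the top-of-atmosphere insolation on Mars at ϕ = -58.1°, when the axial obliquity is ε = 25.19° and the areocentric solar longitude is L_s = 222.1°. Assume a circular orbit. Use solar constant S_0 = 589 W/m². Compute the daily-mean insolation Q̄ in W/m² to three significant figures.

Q̄ ≈ 177 W/m²

sin δ = sin 25.19° × sin 222.1° = -0.28535, so δ = -16.580°.
cos h₀ = −tan(-58.1°) tan(-16.580°) = -0.4783, h₀ = 2.0695 rad.
Bracket: h₀ sin ϕ sin δ + cos ϕ cos δ sin h₀ = 2.0695×-0.84897×-0.28535 + 0.52844×0.95842×0.87819 = 0.501344 + 0.444775 = 0.946119.
Q̄ = (S_0/π) × [bracket] = (589/π) × 0.946119 = 177.4 W/m².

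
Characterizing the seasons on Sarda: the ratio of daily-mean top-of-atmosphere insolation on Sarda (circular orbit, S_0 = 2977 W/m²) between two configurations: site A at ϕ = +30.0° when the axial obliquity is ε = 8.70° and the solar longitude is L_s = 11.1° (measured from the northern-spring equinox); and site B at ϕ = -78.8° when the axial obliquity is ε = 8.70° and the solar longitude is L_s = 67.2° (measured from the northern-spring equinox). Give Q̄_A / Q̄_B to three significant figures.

Q̄_A / Q̄_B ≈ 31.1

— Configuration A (ϕ=+30.0°):
Solar declination: sin δ = sin ε · sin L_s = sin 8.70° × sin 11.1° = 0.02912, so δ = +1.669°.
cos h₀ = −tan(+30.0°) tan(+1.669°) = -0.0168, h₀ = 1.5876 rad.
Bracket: h₀ sin ϕ sin δ + cos ϕ cos δ sin h₀ = 1.5876×0.50000×0.02912 + 0.86603×0.99958×0.99986 = 0.023115 + 0.865545 = 0.888660.
Q̄ = (S_0/π) × [bracket] = (2977/π) × 0.888660 = 842.10 W/m².
— Configuration B (ϕ=-78.8°):
Solar declination: sin δ = sin ε · sin L_s = sin 8.70° × sin 67.2° = 0.13944, so δ = +8.016°.
cos h₀ = −tan(-78.8°) tan(+8.016°) = 0.7112, h₀ = 0.7796 rad.
Bracket: h₀ sin ϕ sin δ + cos ϕ cos δ sin h₀ = 0.7796×-0.98096×0.13944 + 0.19423×0.99023×0.70301 = -0.106638 + 0.135212 = 0.028574.
Q̄ = (S_0/π) × [bracket] = (2977/π) × 0.028574 = 27.077 W/m².
Ratio Q̄_A / Q̄_B = 842.10 / 27.077 = 31.10.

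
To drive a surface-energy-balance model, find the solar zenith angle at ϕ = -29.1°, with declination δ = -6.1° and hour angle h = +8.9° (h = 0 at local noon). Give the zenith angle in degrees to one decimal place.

cos θ_z = sin ϕ sin δ + cos ϕ cos δ cos h = 0.051680 + 0.858364 = 0.910044.
θ_z = arccos(0.910044) = 24.5°.

θ_z = 24.5°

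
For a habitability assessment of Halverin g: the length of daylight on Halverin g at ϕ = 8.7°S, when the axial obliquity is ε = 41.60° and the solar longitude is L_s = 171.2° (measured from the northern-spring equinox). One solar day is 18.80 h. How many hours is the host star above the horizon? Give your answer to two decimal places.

Solar declination: sin δ = sin ε · sin L_s = sin 41.60° × sin 171.2° = 0.10157, so δ = +5.830°.
cos h₀ = −tan ϕ · tan δ = −tan(-8.7°) × tan(+5.830°) = 0.0156, so h₀ = 1.5552 rad = 89.10°.
Daylight = 2h₀/(2π) × 18.80 h = (1.5552/π) × 18.80 = 9.31 h.

9.31 h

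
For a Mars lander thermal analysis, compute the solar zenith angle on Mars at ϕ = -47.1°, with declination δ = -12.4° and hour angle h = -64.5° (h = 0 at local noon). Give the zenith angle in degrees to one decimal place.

cos θ_z = sin ϕ sin δ + cos ϕ cos δ cos h = 0.157303 + 0.286222 = 0.443525.
θ_z = arccos(0.443525) = 63.7°.

θ_z = 63.7°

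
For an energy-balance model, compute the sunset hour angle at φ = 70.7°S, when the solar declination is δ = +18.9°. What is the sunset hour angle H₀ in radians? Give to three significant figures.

H₀ = 0.212 rad

cos H₀ = −tan φ · tan δ = −tan(-70.7°) × tan(+18.900°) = 0.9777, so H₀ = 0.2117 rad = 12.13°.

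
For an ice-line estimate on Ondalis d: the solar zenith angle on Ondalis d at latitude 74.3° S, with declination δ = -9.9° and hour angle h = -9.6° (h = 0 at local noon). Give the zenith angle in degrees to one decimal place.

cos θ_z = sin ϕ sin δ + cos ϕ cos δ cos h = 0.165515 + 0.262838 = 0.428353.
θ_z = arccos(0.428353) = 64.6°.

θ_z = 64.6°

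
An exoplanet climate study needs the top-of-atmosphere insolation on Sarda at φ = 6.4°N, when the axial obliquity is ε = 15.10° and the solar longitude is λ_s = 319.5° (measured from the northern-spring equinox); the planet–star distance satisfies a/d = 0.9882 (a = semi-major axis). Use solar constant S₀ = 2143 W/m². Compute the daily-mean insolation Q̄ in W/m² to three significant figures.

Q̄ ≈ 633 W/m²

Solar declination: sin δ = sin ε · sin λ_s = sin 15.10° × sin 319.5° = -0.16918, so δ = -9.740°.
cos H₀ = −tan(+6.4°) tan(-9.740°) = 0.0193, H₀ = 1.5515 rad.
Bracket: H₀ sin φ sin δ + cos φ cos δ sin H₀ = 1.5515×0.11147×-0.16918 + 0.99377×0.98558×0.99981 = -0.029259 + 0.979254 = 0.949995.
Inverse-square distance factor (a/d)² = 0.9882² = 0.976539.
Q̄ = (S₀/π) × 0.976539 × [bracket] = (2143/π) × 0.976539 × 0.949995 = 632.8 W/m².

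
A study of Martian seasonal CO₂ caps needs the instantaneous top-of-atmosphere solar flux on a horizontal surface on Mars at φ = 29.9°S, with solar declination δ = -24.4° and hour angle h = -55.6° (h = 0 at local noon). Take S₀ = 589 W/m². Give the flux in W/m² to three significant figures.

cos θ_z = sin φ sin δ + cos φ cos δ cos h = 0.205927 + 0.446024 = 0.651951.
Flux = S₀ · cos θ_z = 589 × 0.651951 = 384.0 W/m².

384 W/m²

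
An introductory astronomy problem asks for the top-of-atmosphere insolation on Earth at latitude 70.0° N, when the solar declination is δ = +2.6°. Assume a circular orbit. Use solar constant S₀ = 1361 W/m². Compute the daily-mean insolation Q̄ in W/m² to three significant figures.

Q̄ ≈ 178 W/m²

cos H₀ = −tan(+70.0°) tan(+2.600°) = -0.1248, H₀ = 1.6959 rad.
Bracket: H₀ sin φ sin δ + cos φ cos δ sin H₀ = 1.6959×0.93969×0.04536 + 0.34202×0.99897×0.99219 = 0.072287 + 0.338999 = 0.411286.
Q̄ = (S₀/π) × [bracket] = (1361/π) × 0.411286 = 178.2 W/m².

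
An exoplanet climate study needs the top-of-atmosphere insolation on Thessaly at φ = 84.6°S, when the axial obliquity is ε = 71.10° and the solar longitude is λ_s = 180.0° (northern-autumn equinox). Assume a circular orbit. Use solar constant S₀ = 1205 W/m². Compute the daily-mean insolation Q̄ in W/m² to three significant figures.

Solar declination: sin δ = sin ε · sin λ_s = sin 71.10° × sin 180.0° = 0.00000, so δ = +0.000°.
cos H₀ = −tan(-84.6°) tan(+0.000°) = 0.0000, H₀ = 1.5708 rad.
Bracket: H₀ sin φ sin δ + cos φ cos δ sin H₀ = 1.5708×-0.99556×0.00000 + 0.09411×1.00000×1.00000 = -0.000000 + 0.094110 = 0.094110.
Q̄ = (S₀/π) × [bracket] = (1205/π) × 0.094110 = 36.10 W/m².

Q̄ ≈ 36.1 W/m²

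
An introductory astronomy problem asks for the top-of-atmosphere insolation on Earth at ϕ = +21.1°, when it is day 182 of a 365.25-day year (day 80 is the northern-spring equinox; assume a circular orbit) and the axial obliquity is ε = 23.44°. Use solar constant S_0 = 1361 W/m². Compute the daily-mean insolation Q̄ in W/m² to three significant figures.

Solar longitude: L_s = 360° × (182 − 80)/365.25 = 100.534°.
sin δ = sin 23.44° × sin 100.534° = 0.39108, so δ = +23.022°.
cos h₀ = −tan(+21.1°) tan(+23.022°) = -0.1640, h₀ = 1.7355 rad.
Bracket: h₀ sin ϕ sin δ + cos ϕ cos δ sin h₀ = 1.7355×0.36000×0.39108 + 0.93295×0.92035×0.98647 = 0.244339 + 0.847023 = 1.091362.
Q̄ = (S_0/π) × [bracket] = (1361/π) × 1.091362 = 472.8 W/m².

Q̄ ≈ 473 W/m²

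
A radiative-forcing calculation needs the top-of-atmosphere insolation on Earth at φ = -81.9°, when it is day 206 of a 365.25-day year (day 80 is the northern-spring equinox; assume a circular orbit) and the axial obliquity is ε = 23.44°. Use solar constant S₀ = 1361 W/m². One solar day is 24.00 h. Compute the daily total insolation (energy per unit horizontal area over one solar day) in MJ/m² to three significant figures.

0.00 MJ/m²

Solar longitude: λ_s = 360° × (206 − 80)/365.25 = 124.189°.
sin δ = sin 23.44° × sin 124.189° = 0.32905, so δ = +19.211°.
cos H₀ = −tan(-81.9°) tan(+19.211°) = 2.4483 ≥ 1 ⇒ polar night, H₀ = 0 and Q̄ = 0.
Daily total = Q̄ × 24.00 h × 3600 s/h = 0.00 MJ/m².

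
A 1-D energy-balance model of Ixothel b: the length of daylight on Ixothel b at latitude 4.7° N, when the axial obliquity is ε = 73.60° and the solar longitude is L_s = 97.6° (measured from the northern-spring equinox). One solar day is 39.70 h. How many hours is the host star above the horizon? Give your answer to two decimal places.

Solar declination: sin δ = sin ε · sin L_s = sin 73.60° × sin 97.6° = 0.95089, so δ = +71.969°.
cos h₀ = −tan ϕ · tan δ = −tan(+4.7°) × tan(+71.969°) = -0.2526, so h₀ = 1.8261 rad = 104.63°.
Daylight = 2h₀/(2π) × 39.70 h = (1.8261/π) × 39.70 = 23.08 h.

23.08 h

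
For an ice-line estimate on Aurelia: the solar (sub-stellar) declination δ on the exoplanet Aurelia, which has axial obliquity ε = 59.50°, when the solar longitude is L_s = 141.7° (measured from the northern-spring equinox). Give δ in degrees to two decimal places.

sin δ = sin ε · sin L_s = sin 59.50° × sin 141.7° = 0.534020.
δ = arcsin(0.534020) = +32.28°.

δ = +32.28°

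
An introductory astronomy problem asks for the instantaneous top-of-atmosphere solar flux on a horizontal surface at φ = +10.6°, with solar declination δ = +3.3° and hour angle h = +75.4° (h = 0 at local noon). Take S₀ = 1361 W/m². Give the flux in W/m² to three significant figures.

cos θ_z = sin φ sin δ + cos φ cos δ cos h = 0.010589 + 0.247357 = 0.257946.
Flux = S₀ · cos θ_z = 1361 × 0.257946 = 351.1 W/m².

351 W/m²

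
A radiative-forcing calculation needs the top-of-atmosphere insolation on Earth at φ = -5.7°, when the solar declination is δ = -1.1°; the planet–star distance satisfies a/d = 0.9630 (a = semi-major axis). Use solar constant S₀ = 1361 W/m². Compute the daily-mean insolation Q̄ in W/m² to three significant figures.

Q̄ ≈ 401 W/m²

cos H₀ = −tan(-5.7°) tan(-1.100°) = -0.0019, H₀ = 1.5727 rad.
Bracket: H₀ sin φ sin δ + cos φ cos δ sin H₀ = 1.5727×-0.09932×-0.01920 + 0.99506×0.99982×1.00000 = 0.002999 + 0.994881 = 0.997880.
Inverse-square distance factor (a/d)² = 0.9630² = 0.927369.
Q̄ = (S₀/π) × 0.927369 × [bracket] = (1361/π) × 0.927369 × 0.997880 = 400.9 W/m².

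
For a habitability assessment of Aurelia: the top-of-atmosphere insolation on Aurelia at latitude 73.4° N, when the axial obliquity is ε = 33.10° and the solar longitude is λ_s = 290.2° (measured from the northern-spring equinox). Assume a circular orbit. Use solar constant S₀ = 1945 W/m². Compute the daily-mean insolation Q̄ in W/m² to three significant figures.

Q̄ ≈ 0.00 W/m²

Solar declination: sin δ = sin ε · sin λ_s = sin 33.10° × sin 290.2° = -0.51251, so δ = -30.831°.
cos H₀ = −tan(+73.4°) tan(-30.831°) = 2.0021 ≥ 1 ⇒ polar night, H₀ = 0 and Q̄ = 0.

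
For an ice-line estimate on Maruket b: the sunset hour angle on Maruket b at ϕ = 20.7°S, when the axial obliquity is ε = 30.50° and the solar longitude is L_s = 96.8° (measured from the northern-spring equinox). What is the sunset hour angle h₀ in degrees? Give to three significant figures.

h₀ = 77.3°

Solar declination: sin δ = sin ε · sin L_s = sin 30.50° × sin 96.8° = 0.50397, so δ = +30.263°.
cos h₀ = −tan ϕ · tan δ = −tan(-20.7°) × tan(+30.263°) = 0.2205, so h₀ = 1.3485 rad = 77.26°.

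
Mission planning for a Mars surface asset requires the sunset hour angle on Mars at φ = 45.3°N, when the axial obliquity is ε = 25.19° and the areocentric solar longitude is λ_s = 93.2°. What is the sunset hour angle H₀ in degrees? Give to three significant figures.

H₀ = 118°

sin δ = sin 25.19° × sin 93.2° = 0.42496, so δ = +25.148°.
cos H₀ = −tan φ · tan δ = −tan(+45.3°) × tan(+25.148°) = -0.4744, so H₀ = 2.0651 rad = 118.32°.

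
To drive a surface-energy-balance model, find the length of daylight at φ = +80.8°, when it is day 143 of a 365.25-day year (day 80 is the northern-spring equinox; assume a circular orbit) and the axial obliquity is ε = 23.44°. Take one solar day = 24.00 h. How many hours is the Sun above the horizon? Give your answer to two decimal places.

Solar longitude: λ_s = 360° × (143 − 80)/365.25 = 62.094°.
sin δ = sin 23.44° × sin 62.094° = 0.35153, so δ = +20.581°.
Sunrise equation: cos H₀ = −tan φ · tan δ = -2.3184 ≤ −1, so the Sun never sets (polar day) and H₀ = π.
Daylight = 2H₀/(2π) × 24.00 h = (3.1416/π) × 24.00 = 24.00 h.

24.00 h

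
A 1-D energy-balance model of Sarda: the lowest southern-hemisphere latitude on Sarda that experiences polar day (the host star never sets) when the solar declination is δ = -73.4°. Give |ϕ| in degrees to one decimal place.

|ϕ| = 16.6°

Polar day requires cos h₀ = −tan ϕ tan δ ≤ −1, i.e. tan ϕ tan δ ≥ 1.
The boundary is |tan ϕ| · |tan δ| = 1, so |ϕ| = 90° − |δ| = 90° − 73.4° = 16.6° in the southern hemisphere.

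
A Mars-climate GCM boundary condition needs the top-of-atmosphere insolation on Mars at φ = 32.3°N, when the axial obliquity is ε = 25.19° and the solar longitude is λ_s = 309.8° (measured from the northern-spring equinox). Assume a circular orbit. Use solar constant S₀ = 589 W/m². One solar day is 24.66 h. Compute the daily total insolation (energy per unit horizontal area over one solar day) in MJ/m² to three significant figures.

9.05 MJ/m²

Solar declination: sin δ = sin ε · sin λ_s = sin 25.19° × sin 309.8° = -0.32700, so δ = -19.087°.
cos H₀ = −tan(+32.3°) tan(-19.087°) = 0.2187, H₀ = 1.3503 rad.
Bracket: H₀ sin φ sin δ + cos φ cos δ sin H₀ = 1.3503×0.53435×-0.32700 + 0.84526×0.94503×0.97578 = -0.235941 + 0.779449 = 0.543508.
Q̄ = (S₀/π) × [bracket] = (589/π) × 0.543508 = 101.90 W/m².
Daily total = Q̄ × 24.66 h × 3600 s/h = 101.90 × 24.66 × 3600 / 10⁶ = 9.046 MJ/m².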